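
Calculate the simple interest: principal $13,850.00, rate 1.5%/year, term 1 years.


Formula: I = P * r * t
Substituting: I = $13,850.00 * 0.015 * 1
Step: I = $13,850.00 * 0.015
I = $207.75

$207.75


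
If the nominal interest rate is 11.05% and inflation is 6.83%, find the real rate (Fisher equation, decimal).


Formula: (1 + r_real) = (1 + r_nom) / (1 + inflation)
Substituting: (1 + r_real) = 1.1105 / 1.0683
(1 + r_real) = 1.039502
r_real = 1.039502 - 1 = 0.039502

0.039502


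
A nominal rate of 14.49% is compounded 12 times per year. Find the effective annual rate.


Formula: EAR = (1 + r/m)^m - 1
Period rate: r/m = 0.1449 / 12 = 0.012075
Compounding: (1 + 0.012075)^12 = 1.154921
EAR = 1.154921 - 1 = 0.154921

0.154921


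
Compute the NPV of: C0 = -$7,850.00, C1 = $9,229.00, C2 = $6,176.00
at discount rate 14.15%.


Formula: NPV = C0 + C1/(1+r) + C2/(1+r)^2
Discount C1: $9,229.00 / (1 + 0.1415) = $8,084.98
Discount C2: $6,176.00 / (1 + 0.1415)^2 = $4,739.75
NPV = -$7,850.00 + $8,084.98 + $4,739.75 = $4,974.73

$4,974.73


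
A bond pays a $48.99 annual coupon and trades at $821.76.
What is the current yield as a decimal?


Formula: Current yield = annual coupon / price
Substituting: CY = $48.99 / $821.76
CY = 0.059616

0.059616


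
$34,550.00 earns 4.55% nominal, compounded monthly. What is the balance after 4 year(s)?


Formula: FV = P * (1 + r/m)^(m*t)
Period rate: r/m = 0.0455 / 12 = 0.003792
Total periods: m*t = 12 * 4 = 48
Growth factor: (1 + 0.003792)^48 = 1.199201
FV = $34,550.00 * 1.199201 = $41,432.41

$41,432.41


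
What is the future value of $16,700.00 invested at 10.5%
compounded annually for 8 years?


Formula: FV = P * (1 + r)^n
Substituting: FV = $16,700.00 * (1 + 0.105)^8
Growth factor: (1.105)^8 = 2.222789
FV = $16,700.00 * 2.222789 = $37,120.58

$37,120.58


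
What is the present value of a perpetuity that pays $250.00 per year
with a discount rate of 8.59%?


Formula: PV = C / r
Substituting: PV = $250.00 / 0.0859
PV = $2,910.36

$2,910.36


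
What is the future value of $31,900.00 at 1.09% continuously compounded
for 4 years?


Formula: FV = P * e^(r*t)
Exponent: r*t = 0.0109 * 4 = 0.0436
e^(0.0436) = 1.044564
FV = $31,900.00 * 1.044564 = $33,321.61

$33,321.61


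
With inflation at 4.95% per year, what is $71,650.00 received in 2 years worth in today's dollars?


Formula: Real value = nominal / (1 + inflation)^years
Price level: (1 + 0.0495)^2 = 1.10145
Real value = $71,650.00 / 1.10145 = $65,050.60

$65,050.60


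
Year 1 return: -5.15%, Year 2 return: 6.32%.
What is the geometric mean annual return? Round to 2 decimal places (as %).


Formula: Geometric mean = ((1+r1)*(1+r2))^(1/2) - 1
Product: (1 + -0.0515) * (1 + 0.0632) = 0.9485 * 1.0632 = 1.008445
Square root: 1.008445^0.5 = 1.004214
Geometric mean = 1.004214 - 1 = 0.004214
As percentage: 0.42%

0.42%


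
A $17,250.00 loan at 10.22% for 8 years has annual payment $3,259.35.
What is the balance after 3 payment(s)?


Formula: Balance = PV*(1+r)^k - PMT*((1+r)^k - 1)/r
Growth: (1 + 0.1022)^3 = 1.339002
Accumulated factor: ((1+r)^k - 1)/r = 3.317045
Balance = $17,250.00 * 1.339002 - $3,259.35 * 3.317045
Balance = $12,286.37

$12,286.37


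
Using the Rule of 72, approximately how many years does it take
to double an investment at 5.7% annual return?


Formula: Years ≈ 72 / r
Substituting: Years ≈ 72 / 5.7
Years ≈ 12.6

12.6 years


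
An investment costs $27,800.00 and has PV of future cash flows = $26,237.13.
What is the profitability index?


Formula: PI = PV(cash flows) / initial investment
Substituting: PI = $26,237.13 / $27,800.00
PI = 0.9438

0.9438


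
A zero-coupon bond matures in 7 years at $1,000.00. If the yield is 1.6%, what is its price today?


Formula: Price = FV / (1 + r)^n
Substituting: Price = $1,000.00 / (1 + 0.016)^7
Discount factor: (1.016)^7 = 1.117522
Price = $1,000.00 / 1.117522 = $894.84

$894.84


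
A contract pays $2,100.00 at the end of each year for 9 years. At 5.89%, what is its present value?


Formula: PV = PMT * (1 - (1+r)^(-n)) / r
Discount factor: (1 + 0.0589)^(-9) = 0.597455
Bracket: 1 - 0.597455 = 0.402545
PV = $2,100.00 * 0.402545 / 0.0589 = $14,352.19

$14,352.19


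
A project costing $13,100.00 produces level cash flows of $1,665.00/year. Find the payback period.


Formula: Payback = investment / annual cash flow
Substituting: Payback = $13,100.00 / $1,665.00
Payback = 7.8679 years

7.8679 years


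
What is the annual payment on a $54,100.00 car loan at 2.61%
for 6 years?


Formula: PMT = PV * r / (1 - (1+r)^(-n))
Denominator: 1 - (1 + 0.0261)^(-6) = 0.143235
Numerator: $54,100.00 * 0.0261 = 1412.01
PMT = 1412.01 / 0.143235 = $9,858.02

$9,858.02


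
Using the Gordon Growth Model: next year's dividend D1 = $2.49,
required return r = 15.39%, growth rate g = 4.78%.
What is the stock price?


Formula: P = D1 / (r - g)
Spread: r - g = 0.1539 - 0.0478 = 0.1061
Substituting: P = $2.49 / 0.1061
P = $23.47

$23.47


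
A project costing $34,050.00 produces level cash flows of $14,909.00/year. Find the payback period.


Formula: Payback = investment / annual cash flow
Substituting: Payback = $34,050.00 / $14,909.00
Payback = 2.2839 years

2.2839 years


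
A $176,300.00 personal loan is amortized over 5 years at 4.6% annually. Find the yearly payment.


Formula: PMT = PV * r / (1 - (1+r)^(-n))
Denominator: 1 - (1 + 0.046)^(-5) = 0.201377
Numerator: $176,300.00 * 0.046 = 8109.8
PMT = 8109.8 / 0.201377 = $40,271.64

$40,271.64


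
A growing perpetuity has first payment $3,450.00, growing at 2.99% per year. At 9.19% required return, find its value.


Formula: PV = C / (r - g)
Spread: r - g = 0.0919 - 0.0299 = 0.062
Substituting: PV = $3,450.00 / 0.062
PV = $55,645.16

$55,645.16


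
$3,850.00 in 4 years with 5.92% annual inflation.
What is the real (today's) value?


Formula: Real value = nominal / (1 + inflation)^years
Price level: (1 + 0.0592)^4 = 1.25867
Real value = $3,850.00 / 1.25867 = $3,058.78

$3,058.78


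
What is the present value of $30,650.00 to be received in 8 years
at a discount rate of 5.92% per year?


Formula: PV = FV / (1 + r)^n
Substituting: PV = $30,650.00 / (1 + 0.0592)^8
Discount factor: (1.0592)^8 = 1.58425
PV = $30,650.00 / 1.58425 = $19,346.69

$19,346.69


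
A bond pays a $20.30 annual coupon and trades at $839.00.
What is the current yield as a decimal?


Formula: Current yield = annual coupon / price
Substituting: CY = $20.30 / $839.00
CY = 0.024195

0.024195


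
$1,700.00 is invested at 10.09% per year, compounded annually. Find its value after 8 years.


Formula: FV = P * (1 + r)^n
Substituting: FV = $1,700.00 * (1 + 0.1009)^8
Growth factor: (1.1009)^8 = 2.15766
FV = $1,700.00 * 2.15766 = $3,668.02

$3,668.02


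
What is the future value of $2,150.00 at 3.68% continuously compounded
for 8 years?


Formula: FV = P * e^(r*t)
Exponent: r*t = 0.0368 * 8 = 0.2944
e^(0.2944) = 1.342321
FV = $2,150.00 * 1.342321 = $2,885.99

$2,885.99


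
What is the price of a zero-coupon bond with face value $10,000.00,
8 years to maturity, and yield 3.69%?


Formula: Price = FV / (1 + r)^n
Substituting: Price = $10,000.00 / (1 + 0.0369)^8
Discount factor: (1.0369)^8 = 1.336272
Price = $10,000.00 / 1.336272 = $7,483.50

$7,483.50


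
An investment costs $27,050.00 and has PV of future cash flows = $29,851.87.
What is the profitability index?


Formula: PI = PV(cash flows) / initial investment
Substituting: PI = $29,851.87 / $27,050.00
PI = 1.1036

1.1036


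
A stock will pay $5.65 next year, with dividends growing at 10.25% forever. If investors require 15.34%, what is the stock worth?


Formula: P = D1 / (r - g)
Spread: r - g = 0.1534 - 0.1025 = 0.0509
Substituting: P = $5.65 / 0.0509
P = $111.00

$111.00


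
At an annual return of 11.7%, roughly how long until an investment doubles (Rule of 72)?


Formula: Years ≈ 72 / r
Substituting: Years ≈ 72 / 11.7
Years ≈ 6.2

6.2 years


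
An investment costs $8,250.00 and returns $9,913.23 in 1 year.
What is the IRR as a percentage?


Formula: IRR = C1/C0 - 1
Substituting: IRR = $9,913.23 / $8,250.00 - 1
Ratio: 1.201604 - 1 = 0.201604
IRR = 20.1604%

20.1604%


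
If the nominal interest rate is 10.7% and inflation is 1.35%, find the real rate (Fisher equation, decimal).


Formula: (1 + r_real) = (1 + r_nom) / (1 + inflation)
Substituting: (1 + r_real) = 1.107 / 1.0135
(1 + r_real) = 1.092255
r_real = 1.092255 - 1 = 0.092255

0.092255


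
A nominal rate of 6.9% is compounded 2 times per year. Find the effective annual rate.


Formula: EAR = (1 + r/m)^m - 1
Period rate: r/m = 0.069 / 2 = 0.0345
Compounding: (1 + 0.0345)^2 = 1.07019
EAR = 1.07019 - 1 = 0.07019

0.07019


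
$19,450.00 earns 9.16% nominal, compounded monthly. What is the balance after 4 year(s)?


Formula: FV = P * (1 + r/m)^(m*t)
Period rate: r/m = 0.0916 / 12 = 0.007633
Total periods: m*t = 12 * 4 = 48
Growth factor: (1 + 0.007633)^48 = 1.440526
FV = $19,450.00 * 1.440526 = $28,018.24

$28,018.24


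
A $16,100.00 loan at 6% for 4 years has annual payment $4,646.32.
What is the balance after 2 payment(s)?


Formula: Balance = PV*(1+r)^k - PMT*((1+r)^k - 1)/r
Growth: (1 + 0.06)^2 = 1.1236
Accumulated factor: ((1+r)^k - 1)/r = 2.06
Balance = $16,100.00 * 1.1236 - $4,646.32 * 2.06
Balance = $8,518.54

$8,518.54


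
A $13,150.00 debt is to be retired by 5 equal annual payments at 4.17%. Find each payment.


Formula: PMT = PV * r / (1 - (1+r)^(-n))
Denominator: 1 - (1 + 0.0417)^(-5) = 0.184758
Numerator: $13,150.00 * 0.0417 = 548.355
PMT = 548.355 / 0.184758 = $2,967.97

$2,967.97


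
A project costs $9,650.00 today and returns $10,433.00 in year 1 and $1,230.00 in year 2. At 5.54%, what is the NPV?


Formula: NPV = C0 + C1/(1+r) + C2/(1+r)^2
Discount C1: $10,433.00 / (1 + 0.0554) = $9,885.35
Discount C2: $1,230.00 / (1 + 0.0554)^2 = $1,104.26
NPV = -$9,650.00 + $9,885.35 + $1,104.26 = $1,339.61

$1,339.61


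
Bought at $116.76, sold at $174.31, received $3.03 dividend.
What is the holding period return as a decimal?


Formula: HPR = (P1 - P0 + D) / P0
Gain: $174.31 - $116.76 + $3.03 = $60.58
HPR = $60.58 / $116.76 = 0.5188

0.5188


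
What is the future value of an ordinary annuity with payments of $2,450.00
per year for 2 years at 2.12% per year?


Formula: FV = PMT * ((1+r)^n - 1) / r
Growth factor: (1 + 0.0212)^2 = 1.042849
Numerator: 1.042849 - 1 = 0.042849
FV = $2,450.00 * 0.042849 / 0.0212 = $4,951.94

$4,951.94


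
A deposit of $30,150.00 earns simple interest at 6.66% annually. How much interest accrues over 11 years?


Formula: I = P * r * t
Substituting: I = $30,150.00 * 0.0666 * 11
Step: I = $30,150.00 * 0.7326
I = $22,087.89

$22,087.89


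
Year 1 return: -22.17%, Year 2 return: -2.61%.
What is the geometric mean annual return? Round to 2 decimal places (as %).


Formula: Geometric mean = ((1+r1)*(1+r2))^(1/2) - 1
Product: (1 + -0.2217) * (1 + -0.0261) = 0.7783 * 0.9739 = 0.757986
Square root: 0.757986^0.5 = 0.870624
Geometric mean = 0.870624 - 1 = -0.129376
As percentage: -12.94%

-12.94%


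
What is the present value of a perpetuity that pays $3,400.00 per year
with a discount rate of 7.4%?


Formula: PV = C / r
Substituting: PV = $3,400.00 / 0.074
PV = $45,945.95

$45,945.95


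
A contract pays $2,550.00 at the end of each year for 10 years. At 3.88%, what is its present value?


Formula: PV = PMT * (1 - (1+r)^(-n)) / r
Discount factor: (1 + 0.0388)^(-10) = 0.683409
Bracket: 1 - 0.683409 = 0.316591
PV = $2,550.00 * 0.316591 / 0.0388 = $20,806.89

$20,806.89


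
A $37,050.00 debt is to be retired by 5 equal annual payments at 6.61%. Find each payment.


Formula: PMT = PV * r / (1 - (1+r)^(-n))
Denominator: 1 - (1 + 0.0661)^(-5) = 0.273877
Numerator: $37,050.00 * 0.0661 = 2449.005
PMT = 2449.005 / 0.273877 = $8,941.99

$8,941.99


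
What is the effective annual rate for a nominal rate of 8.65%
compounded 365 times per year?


Formula: EAR = (1 + r/m)^m - 1
Period rate: r/m = 0.0865 / 365 = 0.000237
Compounding: (1 + 0.000237)^365 = 1.09034
EAR = 1.09034 - 1 = 0.09034

0.09034


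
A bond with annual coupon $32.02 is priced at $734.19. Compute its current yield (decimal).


Formula: Current yield = annual coupon / price
Substituting: CY = $32.02 / $734.19
CY = 0.043613

0.043613


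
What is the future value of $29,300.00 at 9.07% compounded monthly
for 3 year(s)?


Formula: FV = P * (1 + r/m)^(m*t)
Period rate: r/m = 0.0907 / 12 = 0.007558
Total periods: m*t = 12 * 3 = 36
Growth factor: (1 + 0.007558)^36 = 1.311376
FV = $29,300.00 * 1.311376 = $38,423.31

$38,423.31


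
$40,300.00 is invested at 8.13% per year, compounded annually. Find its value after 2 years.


Formula: FV = P * (1 + r)^n
Substituting: FV = $40,300.00 * (1 + 0.0813)^2
Growth factor: (1.0813)^2 = 1.16921
FV = $40,300.00 * 1.16921 = $47,119.15

$47,119.15


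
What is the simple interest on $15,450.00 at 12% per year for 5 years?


Formula: I = P * r * t
Substituting: I = $15,450.00 * 0.12 * 5
Step: I = $15,450.00 * 0.6
I = $9,270.00

$9,270.00


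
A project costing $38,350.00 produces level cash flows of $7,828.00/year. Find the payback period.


Formula: Payback = investment / annual cash flow
Substituting: Payback = $38,350.00 / $7,828.00
Payback = 4.8991 years

4.8991 years


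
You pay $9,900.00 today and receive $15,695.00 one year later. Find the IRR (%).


Formula: IRR = C1/C0 - 1
Substituting: IRR = $15,695.00 / $9,900.00 - 1
Ratio: 1.585354 - 1 = 0.585354
IRR = 58.5354%

58.5354%


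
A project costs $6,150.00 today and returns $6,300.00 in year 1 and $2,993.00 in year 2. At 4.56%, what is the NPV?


Formula: NPV = C0 + C1/(1+r) + C2/(1+r)^2
Discount C1: $6,300.00 / (1 + 0.0456) = $6,025.25
Discount C2: $2,993.00 / (1 + 0.0456)^2 = $2,737.64
NPV = -$6,150.00 + $6,025.25 + $2,737.64 = $2,612.88

$2,612.88


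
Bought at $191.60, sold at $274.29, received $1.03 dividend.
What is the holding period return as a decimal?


Formula: HPR = (P1 - P0 + D) / P0
Gain: $274.29 - $191.60 + $1.03 = $83.72
HPR = $83.72 / $191.60 = 0.437

0.437


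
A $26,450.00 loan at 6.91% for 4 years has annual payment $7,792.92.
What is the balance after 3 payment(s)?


Formula: Balance = PV*(1+r)^k - PMT*((1+r)^k - 1)/r
Growth: (1 + 0.0691)^3 = 1.221954
Accumulated factor: ((1+r)^k - 1)/r = 3.212075
Balance = $26,450.00 * 1.221954 - $7,792.92 * 3.212075
Balance = $7,289.25

$7,289.25


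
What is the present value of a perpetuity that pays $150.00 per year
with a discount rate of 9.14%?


Formula: PV = C / r
Substituting: PV = $150.00 / 0.0914
PV = $1,641.14

$1,641.14


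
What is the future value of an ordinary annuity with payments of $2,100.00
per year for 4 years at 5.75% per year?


Formula: FV = PMT * ((1+r)^n - 1) / r
Growth factor: (1 + 0.0575)^4 = 1.250609
Numerator: 1.250609 - 1 = 0.250609
FV = $2,100.00 * 0.250609 / 0.0575 = $9,152.67

$9,152.67


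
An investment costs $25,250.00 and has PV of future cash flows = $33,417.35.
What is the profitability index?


Formula: PI = PV(cash flows) / initial investment
Substituting: PI = $33,417.35 / $25,250.00
PI = 1.3235

1.3235


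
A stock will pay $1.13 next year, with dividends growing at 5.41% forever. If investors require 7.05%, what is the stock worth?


Formula: P = D1 / (r - g)
Spread: r - g = 0.0705 - 0.0541 = 0.0164
Substituting: P = $1.13 / 0.0164
P = $68.90

$68.90


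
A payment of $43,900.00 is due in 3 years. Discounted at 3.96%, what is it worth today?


Formula: PV = FV / (1 + r)^n
Substituting: PV = $43,900.00 / (1 + 0.0396)^3
Discount factor: (1.0396)^3 = 1.123567
PV = $43,900.00 / 1.123567 = $39,072.01

$39,072.01


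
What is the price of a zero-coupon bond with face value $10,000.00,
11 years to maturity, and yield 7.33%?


Formula: Price = FV / (1 + r)^n
Substituting: Price = $10,000.00 / (1 + 0.0733)^11
Discount factor: (1.0733)^11 = 2.177371
Price = $10,000.00 / 2.177371 = $4,592.69

$4,592.69


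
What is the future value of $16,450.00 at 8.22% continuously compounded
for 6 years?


Formula: FV = P * e^(r*t)
Exponent: r*t = 0.0822 * 6 = 0.4932
e^(0.4932) = 1.637548
FV = $16,450.00 * 1.637548 = $26,937.66

$26,937.66


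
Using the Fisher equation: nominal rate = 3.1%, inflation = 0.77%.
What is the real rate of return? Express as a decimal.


Formula: (1 + r_real) = (1 + r_nom) / (1 + inflation)
Substituting: (1 + r_real) = 1.031 / 1.0077
(1 + r_real) = 1.023122
r_real = 1.023122 - 1 = 0.023122

0.023122


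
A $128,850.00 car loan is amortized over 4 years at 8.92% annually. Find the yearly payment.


Formula: PMT = PV * r / (1 - (1+r)^(-n))
Denominator: 1 - (1 + 0.0892)^(-4) = 0.289491
Numerator: $128,850.00 * 0.0892 = 11493.42
PMT = 11493.42 / 0.289491 = $39,702.14

$39,702.14


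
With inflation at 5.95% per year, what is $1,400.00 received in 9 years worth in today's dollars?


Formula: Real value = nominal / (1 + inflation)^years
Price level: (1 + 0.0595)^9 = 1.68232
Real value = $1,400.00 / 1.68232 = $832.18

$832.18


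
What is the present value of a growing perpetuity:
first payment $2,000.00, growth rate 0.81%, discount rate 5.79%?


Formula: PV = C / (r - g)
Spread: r - g = 0.0579 - 0.0081 = 0.0498
Substituting: PV = $2,000.00 / 0.0498
PV = $40,160.64

$40,160.64


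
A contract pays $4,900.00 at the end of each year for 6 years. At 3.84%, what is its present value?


Formula: PV = PMT * (1 - (1+r)^(-n)) / r
Discount factor: (1 + 0.0384)^(-6) = 0.797649
Bracket: 1 - 0.797649 = 0.202351
PV = $4,900.00 * 0.202351 / 0.0384 = $25,820.81

$25,820.81


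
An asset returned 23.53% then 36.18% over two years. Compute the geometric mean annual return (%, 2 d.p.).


Formula: Geometric mean = ((1+r1)*(1+r2))^(1/2) - 1
Product: (1 + 0.2353) * (1 + 0.3618) = 1.2353 * 1.3618 = 1.682232
Square root: 1.682232^0.5 = 1.297009
Geometric mean = 1.297009 - 1 = 0.297009
As percentage: 29.70%

29.70%


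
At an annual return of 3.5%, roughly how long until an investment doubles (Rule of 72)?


Formula: Years ≈ 72 / r
Substituting: Years ≈ 72 / 3.5
Years ≈ 20.6

20.6 years


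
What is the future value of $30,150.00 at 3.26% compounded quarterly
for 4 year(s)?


Formula: FV = P * (1 + r/m)^(m*t)
Period rate: r/m = 0.0326 / 4 = 0.00815
Total periods: m*t = 4 * 4 = 16
Growth factor: (1 + 0.00815)^16 = 1.138682
FV = $30,150.00 * 1.138682 = $34,331.26

$34,331.26


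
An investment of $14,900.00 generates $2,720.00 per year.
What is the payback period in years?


Formula: Payback = investment / annual cash flow
Substituting: Payback = $14,900.00 / $2,720.00
Payback = 5.4779 years

5.4779 years


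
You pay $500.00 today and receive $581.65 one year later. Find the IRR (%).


Formula: IRR = C1/C0 - 1
Substituting: IRR = $581.65 / $500.00 - 1
Ratio: 1.1633 - 1 = 0.1633
IRR = 16.33%

16.33%


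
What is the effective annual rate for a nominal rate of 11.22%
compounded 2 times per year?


Formula: EAR = (1 + r/m)^m - 1
Period rate: r/m = 0.1122 / 2 = 0.0561
Compounding: (1 + 0.0561)^2 = 1.115347
EAR = 1.115347 - 1 = 0.115347

0.115347


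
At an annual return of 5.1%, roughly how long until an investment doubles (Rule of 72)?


Formula: Years ≈ 72 / r
Substituting: Years ≈ 72 / 5.1
Years ≈ 14.1

14.1 years


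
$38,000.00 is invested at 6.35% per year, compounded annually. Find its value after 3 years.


Formula: FV = P * (1 + r)^n
Substituting: FV = $38,000.00 * (1 + 0.0635)^3
Growth factor: (1.0635)^3 = 1.202853
FV = $38,000.00 * 1.202853 = $45,708.41

$45,708.41


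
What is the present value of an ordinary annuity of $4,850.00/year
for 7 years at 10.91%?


Formula: PV = PMT * (1 - (1+r)^(-n)) / r
Discount factor: (1 + 0.1091)^(-7) = 0.484401
Bracket: 1 - 0.484401 = 0.515599
PV = $4,850.00 * 0.515599 / 0.1091 = $22,920.76

$22,920.76


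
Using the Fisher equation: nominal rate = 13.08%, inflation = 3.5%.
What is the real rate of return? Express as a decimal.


Formula: (1 + r_real) = (1 + r_nom) / (1 + inflation)
Substituting: (1 + r_real) = 1.1308 / 1.035
(1 + r_real) = 1.09256
r_real = 1.09256 - 1 = 0.09256

0.09256


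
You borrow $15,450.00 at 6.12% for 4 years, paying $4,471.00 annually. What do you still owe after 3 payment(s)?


Formula: Balance = PV*(1+r)^k - PMT*((1+r)^k - 1)/r
Growth: (1 + 0.0612)^3 = 1.195066
Accumulated factor: ((1+r)^k - 1)/r = 3.187345
Balance = $15,450.00 * 1.195066 - $4,471.00 * 3.187345
Balance = $4,213.14

$4,213.14


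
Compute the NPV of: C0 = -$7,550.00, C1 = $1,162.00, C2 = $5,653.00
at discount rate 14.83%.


Formula: NPV = C0 + C1/(1+r) + C2/(1+r)^2
Discount C1: $1,162.00 / (1 + 0.1483) = $1,011.93
Discount C2: $5,653.00 / (1 + 0.1483)^2 = $4,287.15
NPV = -$7,550.00 + $1,011.93 + $4,287.15 = -$2,250.92

-$2,250.92


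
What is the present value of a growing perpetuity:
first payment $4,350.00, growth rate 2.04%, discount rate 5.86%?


Formula: PV = C / (r - g)
Spread: r - g = 0.0586 - 0.0204 = 0.0382
Substituting: PV = $4,350.00 / 0.0382
PV = $113,874.35

$113,874.35


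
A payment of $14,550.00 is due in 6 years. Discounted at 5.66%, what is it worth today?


Formula: PV = FV / (1 + r)^n
Substituting: PV = $14,550.00 / (1 + 0.0566)^6
Discount factor: (1.0566)^6 = 1.391437
PV = $14,550.00 / 1.391437 = $10,456.81

$10,456.81


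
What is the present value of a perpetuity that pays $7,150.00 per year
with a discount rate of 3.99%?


Formula: PV = C / r
Substituting: PV = $7,150.00 / 0.0399
PV = $179,197.99

$179,197.99


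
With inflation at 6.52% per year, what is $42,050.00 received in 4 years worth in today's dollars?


Formula: Real value = nominal / (1 + inflation)^years
Price level: (1 + 0.0652)^4 = 1.287433
Real value = $42,050.00 / 1.287433 = $32,661.89

$32,661.89


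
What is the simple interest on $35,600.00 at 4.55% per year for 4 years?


Formula: I = P * r * t
Substituting: I = $35,600.00 * 0.0455 * 4
Step: I = $35,600.00 * 0.182
I = $6,479.20

$6,479.20


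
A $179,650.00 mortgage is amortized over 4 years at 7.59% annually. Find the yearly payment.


Formula: PMT = PV * r / (1 - (1+r)^(-n))
Denominator: 1 - (1 + 0.0759)^(-4) = 0.253702
Numerator: $179,650.00 * 0.0759 = 13635.435
PMT = 13635.435 / 0.253702 = $53,745.90

$53,745.90


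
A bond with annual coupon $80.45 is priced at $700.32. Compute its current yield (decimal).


Formula: Current yield = annual coupon / price
Substituting: CY = $80.45 / $700.32
CY = 0.114876

0.114876


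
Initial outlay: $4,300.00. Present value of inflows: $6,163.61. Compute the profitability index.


Formula: PI = PV(cash flows) / initial investment
Substituting: PI = $6,163.61 / $4,300.00
PI = 1.4334

1.4334


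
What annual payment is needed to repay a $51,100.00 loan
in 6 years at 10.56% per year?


Formula: PMT = PV * r / (1 - (1+r)^(-n))
Denominator: 1 - (1 + 0.1056)^(-6) = 0.452465
Numerator: $51,100.00 * 0.1056 = 5396.16
PMT = 5396.16 / 0.452465 = $11,926.14

$11,926.14


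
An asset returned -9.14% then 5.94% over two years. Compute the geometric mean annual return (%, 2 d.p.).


Formula: Geometric mean = ((1+r1)*(1+r2))^(1/2) - 1
Product: (1 + -0.0914) * (1 + 0.0594) = 0.9086 * 1.0594 = 0.962571
Square root: 0.962571^0.5 = 0.981107
Geometric mean = 0.981107 - 1 = -0.018893
As percentage: -1.89%

-1.89%


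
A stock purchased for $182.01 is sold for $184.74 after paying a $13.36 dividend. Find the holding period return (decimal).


Formula: HPR = (P1 - P0 + D) / P0
Gain: $184.74 - $182.01 + $13.36 = $16.09
HPR = $16.09 / $182.01 = 0.0884

0.0884


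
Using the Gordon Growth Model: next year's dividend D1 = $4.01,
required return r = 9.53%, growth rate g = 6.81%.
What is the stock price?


Formula: P = D1 / (r - g)
Spread: r - g = 0.0953 - 0.0681 = 0.0272
Substituting: P = $4.01 / 0.0272
P = $147.43

$147.43


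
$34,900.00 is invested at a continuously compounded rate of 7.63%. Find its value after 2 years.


Formula: FV = P * e^(r*t)
Exponent: r*t = 0.0763 * 2 = 0.1526
e^(0.1526) = 1.164859
FV = $34,900.00 * 1.164859 = $40,653.58

$40,653.58


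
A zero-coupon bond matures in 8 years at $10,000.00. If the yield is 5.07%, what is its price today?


Formula: Price = FV / (1 + r)^n
Substituting: Price = $10,000.00 / (1 + 0.0507)^8
Discount factor: (1.0507)^8 = 1.485354
Price = $10,000.00 / 1.485354 = $6,732.40

$6,732.40


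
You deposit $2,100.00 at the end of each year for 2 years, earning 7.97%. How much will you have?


Formula: FV = PMT * ((1+r)^n - 1) / r
Growth factor: (1 + 0.0797)^2 = 1.165752
Numerator: 1.165752 - 1 = 0.165752
FV = $2,100.00 * 0.165752 / 0.0797 = $4,367.37

$4,367.37


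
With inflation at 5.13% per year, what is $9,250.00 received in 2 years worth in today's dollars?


Formula: Real value = nominal / (1 + inflation)^years
Price level: (1 + 0.0513)^2 = 1.105232
Real value = $9,250.00 / 1.105232 = $8,369.29

$8,369.29


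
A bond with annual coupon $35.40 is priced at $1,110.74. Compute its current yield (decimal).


Formula: Current yield = annual coupon / price
Substituting: CY = $35.40 / $1,110.74
CY = 0.031871

0.031871


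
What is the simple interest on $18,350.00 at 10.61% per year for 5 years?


Formula: I = P * r * t
Substituting: I = $18,350.00 * 0.1061 * 5
Step: I = $18,350.00 * 0.5305
I = $9,734.68

$9,734.68


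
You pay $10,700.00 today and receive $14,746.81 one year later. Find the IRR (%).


Formula: IRR = C1/C0 - 1
Substituting: IRR = $14,746.81 / $10,700.00 - 1
Ratio: 1.378207 - 1 = 0.378207
IRR = 37.8207%

37.8207%


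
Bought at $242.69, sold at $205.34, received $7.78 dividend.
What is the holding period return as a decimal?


Formula: HPR = (P1 - P0 + D) / P0
Gain: $205.34 - $242.69 + $7.78 = -$29.57
HPR = -$29.57 / $242.69 = -0.1218

-0.1218


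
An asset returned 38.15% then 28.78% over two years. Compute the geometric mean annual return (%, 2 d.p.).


Formula: Geometric mean = ((1+r1)*(1+r2))^(1/2) - 1
Product: (1 + 0.3815) * (1 + 0.2878) = 1.3815 * 1.2878 = 1.779096
Square root: 1.779096^0.5 = 1.333827
Geometric mean = 1.333827 - 1 = 0.333827
As percentage: 33.38%

33.38%


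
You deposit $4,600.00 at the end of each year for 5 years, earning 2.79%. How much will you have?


Formula: FV = PMT * ((1+r)^n - 1) / r
Growth factor: (1 + 0.0279)^5 = 1.147504
Numerator: 1.147504 - 1 = 0.147504
FV = $4,600.00 * 0.147504 / 0.0279 = $24,319.71

$24,319.71


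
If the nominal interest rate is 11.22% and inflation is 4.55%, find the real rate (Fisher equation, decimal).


Formula: (1 + r_real) = (1 + r_nom) / (1 + inflation)
Substituting: (1 + r_real) = 1.1122 / 1.0455
(1 + r_real) = 1.063797
r_real = 1.063797 - 1 = 0.063797

0.063797


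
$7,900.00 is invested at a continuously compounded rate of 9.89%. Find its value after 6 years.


Formula: FV = P * e^(r*t)
Exponent: r*t = 0.0989 * 6 = 0.5934
e^(0.5934) = 1.810132
FV = $7,900.00 * 1.810132 = $14,300.05

$14,300.05


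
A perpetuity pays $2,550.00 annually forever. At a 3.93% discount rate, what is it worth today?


Formula: PV = C / r
Substituting: PV = $2,550.00 / 0.0393
PV = $64,885.50

$64,885.50


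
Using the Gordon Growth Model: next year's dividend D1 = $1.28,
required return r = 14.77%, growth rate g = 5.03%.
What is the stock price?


Formula: P = D1 / (r - g)
Spread: r - g = 0.1477 - 0.0503 = 0.0974
Substituting: P = $1.28 / 0.0974
P = $13.14

$13.14


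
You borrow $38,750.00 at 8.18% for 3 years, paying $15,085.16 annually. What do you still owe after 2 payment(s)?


Formula: Balance = PV*(1+r)^k - PMT*((1+r)^k - 1)/r
Growth: (1 + 0.0818)^2 = 1.170291
Accumulated factor: ((1+r)^k - 1)/r = 2.0818
Balance = $38,750.00 * 1.170291 - $15,085.16 * 2.0818
Balance = $13,944.50

$13,944.50


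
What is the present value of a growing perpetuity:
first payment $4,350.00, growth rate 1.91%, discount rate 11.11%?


Formula: PV = C / (r - g)
Spread: r - g = 0.1111 - 0.0191 = 0.092
Substituting: PV = $4,350.00 / 0.092
PV = $47,282.61

$47,282.61


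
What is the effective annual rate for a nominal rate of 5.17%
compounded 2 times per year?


Formula: EAR = (1 + r/m)^m - 1
Period rate: r/m = 0.0517 / 2 = 0.02585
Compounding: (1 + 0.02585)^2 = 1.052368
EAR = 1.052368 - 1 = 0.052368

0.052368


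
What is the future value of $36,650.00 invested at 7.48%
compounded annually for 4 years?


Formula: FV = P * (1 + r)^n
Substituting: FV = $36,650.00 * (1 + 0.0748)^4
Growth factor: (1.0748)^4 = 1.334476
FV = $36,650.00 * 1.334476 = $48,908.53

$48,908.53


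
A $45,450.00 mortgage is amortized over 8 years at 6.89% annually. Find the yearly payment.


Formula: PMT = PV * r / (1 - (1+r)^(-n))
Denominator: 1 - (1 + 0.0689)^(-8) = 0.413182
Numerator: $45,450.00 * 0.0689 = 3131.505
PMT = 3131.505 / 0.413182 = $7,579.00

$7,579.00


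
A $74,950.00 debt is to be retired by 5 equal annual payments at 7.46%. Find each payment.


Formula: PMT = PV * r / (1 - (1+r)^(-n))
Denominator: 1 - (1 + 0.0746)^(-5) = 0.302144
Numerator: $74,950.00 * 0.0746 = 5591.27
PMT = 5591.27 / 0.302144 = $18,505.32

$18,505.32


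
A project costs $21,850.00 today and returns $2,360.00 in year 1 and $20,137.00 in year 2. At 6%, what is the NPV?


Formula: NPV = C0 + C1/(1+r) + C2/(1+r)^2
Discount C1: $2,360.00 / (1 + 0.06) = $2,226.42
Discount C2: $20,137.00 / (1 + 0.06)^2 = $17,921.86
NPV = -$21,850.00 + $2,226.42 + $17,921.86 = -$1,701.73

-$1,701.73


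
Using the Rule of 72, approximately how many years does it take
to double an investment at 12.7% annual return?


Formula: Years ≈ 72 / r
Substituting: Years ≈ 72 / 12.7
Years ≈ 5.7

5.7 years


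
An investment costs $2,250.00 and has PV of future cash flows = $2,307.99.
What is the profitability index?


Formula: PI = PV(cash flows) / initial investment
Substituting: PI = $2,307.99 / $2,250.00
PI = 1.0258

1.0258


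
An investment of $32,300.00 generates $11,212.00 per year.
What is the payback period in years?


Formula: Payback = investment / annual cash flow
Substituting: Payback = $32,300.00 / $11,212.00
Payback = 2.8808 years

2.8808 years


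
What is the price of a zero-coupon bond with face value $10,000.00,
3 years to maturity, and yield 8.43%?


Formula: Price = FV / (1 + r)^n
Substituting: Price = $10,000.00 / (1 + 0.0843)^3
Discount factor: (1.0843)^3 = 1.274819
Price = $10,000.00 / 1.274819 = $7,844.25

$7,844.25


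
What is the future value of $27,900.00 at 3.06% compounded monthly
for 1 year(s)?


Formula: FV = P * (1 + r/m)^(m*t)
Period rate: r/m = 0.0306 / 12 = 0.00255
Total periods: m*t = 12 * 1 = 12
Growth factor: (1 + 0.00255)^12 = 1.031033
FV = $27,900.00 * 1.031033 = $28,765.82

$28,765.82


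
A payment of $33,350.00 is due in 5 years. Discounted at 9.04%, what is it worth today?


Formula: PV = FV / (1 + r)^n
Substituting: PV = $33,350.00 / (1 + 0.0904)^5
Discount factor: (1.0904)^5 = 1.541449
PV = $33,350.00 / 1.541449 = $21,635.48

$21,635.48


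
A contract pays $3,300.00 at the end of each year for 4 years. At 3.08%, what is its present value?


Formula: PV = PMT * (1 - (1+r)^(-n)) / r
Discount factor: (1 + 0.0308)^(-4) = 0.885732
Bracket: 1 - 0.885732 = 0.114268
PV = $3,300.00 * 0.114268 / 0.0308 = $12,242.99

$12,242.99


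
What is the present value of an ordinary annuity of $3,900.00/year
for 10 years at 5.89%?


Formula: PV = PMT * (1 - (1+r)^(-n)) / r
Discount factor: (1 + 0.0589)^(-10) = 0.564223
Bracket: 1 - 0.564223 = 0.435777
PV = $3,900.00 * 0.435777 / 0.0589 = $28,854.53

$28,854.53


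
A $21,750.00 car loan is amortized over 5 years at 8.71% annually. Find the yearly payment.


Formula: PMT = PV * r / (1 - (1+r)^(-n))
Denominator: 1 - (1 + 0.0871)^(-5) = 0.341353
Numerator: $21,750.00 * 0.0871 = 1894.425
PMT = 1894.425 / 0.341353 = $5,549.75

$5,549.75


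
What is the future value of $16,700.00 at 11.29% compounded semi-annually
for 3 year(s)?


Formula: FV = P * (1 + r/m)^(m*t)
Period rate: r/m = 0.1129 / 2 = 0.05645
Total periods: m*t = 2 * 3 = 6
Growth factor: (1 + 0.05645)^6 = 1.390252
FV = $16,700.00 * 1.390252 = $23,217.22

$23,217.22


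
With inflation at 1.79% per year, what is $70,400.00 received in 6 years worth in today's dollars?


Formula: Real value = nominal / (1 + inflation)^years
Price level: (1 + 0.0179)^6 = 1.112322
Real value = $70,400.00 / 1.112322 = $63,291.00

$63,291.00


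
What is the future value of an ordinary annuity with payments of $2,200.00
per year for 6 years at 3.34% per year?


Formula: FV = PMT * ((1+r)^n - 1) / r
Growth factor: (1 + 0.0334)^6 = 1.217898
Numerator: 1.217898 - 1 = 0.217898
FV = $2,200.00 * 0.217898 / 0.0334 = $14,352.53

$14,352.53


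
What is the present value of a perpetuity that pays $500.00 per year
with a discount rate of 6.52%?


Formula: PV = C / r
Substituting: PV = $500.00 / 0.0652
PV = $7,668.71

$7,668.71


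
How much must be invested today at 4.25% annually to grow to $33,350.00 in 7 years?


Formula: PV = FV / (1 + r)^n
Substituting: PV = $33,350.00 / (1 + 0.0425)^7
Discount factor: (1.0425)^7 = 1.338235
PV = $33,350.00 / 1.338235 = $24,920.88

$24,920.88


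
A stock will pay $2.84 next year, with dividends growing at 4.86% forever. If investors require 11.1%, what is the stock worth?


Formula: P = D1 / (r - g)
Spread: r - g = 0.111 - 0.0486 = 0.0624
Substituting: P = $2.84 / 0.0624
P = $45.51

$45.51


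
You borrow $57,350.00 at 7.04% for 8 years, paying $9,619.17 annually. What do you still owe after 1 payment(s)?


Formula: Balance = PV*(1+r)^k - PMT*((1+r)^k - 1)/r
Growth: (1 + 0.0704)^1 = 1.0704
Accumulated factor: ((1+r)^k - 1)/r = 1.0
Balance = $57,350.00 * 1.0704 - $9,619.17 * 1.0
Balance = $51,768.27

$51,768.27


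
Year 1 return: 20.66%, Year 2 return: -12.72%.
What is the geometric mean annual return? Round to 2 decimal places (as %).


Formula: Geometric mean = ((1+r1)*(1+r2))^(1/2) - 1
Product: (1 + 0.2066) * (1 + -0.1272) = 1.2066 * 0.8728 = 1.05312
Square root: 1.05312^0.5 = 1.026217
Geometric mean = 1.026217 - 1 = 0.026217
As percentage: 2.62%

2.62%


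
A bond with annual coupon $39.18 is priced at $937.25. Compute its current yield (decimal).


Formula: Current yield = annual coupon / price
Substituting: CY = $39.18 / $937.25
CY = 0.041803

0.041803


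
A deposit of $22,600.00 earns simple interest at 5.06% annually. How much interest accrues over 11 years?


Formula: I = P * r * t
Substituting: I = $22,600.00 * 0.0506 * 11
Step: I = $22,600.00 * 0.5566
I = $12,579.16

$12,579.16


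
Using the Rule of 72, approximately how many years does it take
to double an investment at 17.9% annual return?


Formula: Years ≈ 72 / r
Substituting: Years ≈ 72 / 17.9
Years ≈ 4.0

4.0 years


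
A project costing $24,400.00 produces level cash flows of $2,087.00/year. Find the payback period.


Formula: Payback = investment / annual cash flow
Substituting: Payback = $24,400.00 / $2,087.00
Payback = 11.6914 years

11.6914 years


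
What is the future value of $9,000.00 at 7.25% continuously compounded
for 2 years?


Formula: FV = P * e^(r*t)
Exponent: r*t = 0.0725 * 2 = 0.145
e^(0.145) = 1.15604
FV = $9,000.00 * 1.15604 = $10,404.36

$10,404.36


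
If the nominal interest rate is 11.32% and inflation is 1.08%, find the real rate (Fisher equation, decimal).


Formula: (1 + r_real) = (1 + r_nom) / (1 + inflation)
Substituting: (1 + r_real) = 1.1132 / 1.0108
(1 + r_real) = 1.101306
r_real = 1.101306 - 1 = 0.101306

0.101306


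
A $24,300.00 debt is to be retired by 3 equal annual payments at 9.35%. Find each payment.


Formula: PMT = PV * r / (1 - (1+r)^(-n))
Denominator: 1 - (1 + 0.0935)^(-3) = 0.235207
Numerator: $24,300.00 * 0.0935 = 2272.05
PMT = 2272.05 / 0.235207 = $9,659.77

$9,659.77


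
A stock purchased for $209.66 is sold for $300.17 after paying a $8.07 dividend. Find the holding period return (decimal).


Formula: HPR = (P1 - P0 + D) / P0
Gain: $300.17 - $209.66 + $8.07 = $98.58
HPR = $98.58 / $209.66 = 0.4702

0.4702


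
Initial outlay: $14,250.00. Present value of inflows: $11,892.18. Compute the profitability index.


Formula: PI = PV(cash flows) / initial investment
Substituting: PI = $11,892.18 / $14,250.00
PI = 0.8345

0.8345


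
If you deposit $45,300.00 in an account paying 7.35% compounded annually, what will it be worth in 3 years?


Formula: FV = P * (1 + r)^n
Substituting: FV = $45,300.00 * (1 + 0.0735)^3
Growth factor: (1.0735)^3 = 1.237104
FV = $45,300.00 * 1.237104 = $56,040.80

$56,040.80


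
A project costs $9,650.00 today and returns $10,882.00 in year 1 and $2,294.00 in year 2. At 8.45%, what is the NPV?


Formula: NPV = C0 + C1/(1+r) + C2/(1+r)^2
Discount C1: $10,882.00 / (1 + 0.0845) = $10,034.12
Discount C2: $2,294.00 / (1 + 0.0845)^2 = $1,950.45
NPV = -$9,650.00 + $10,034.12 + $1,950.45 = $2,334.56

$2,334.56


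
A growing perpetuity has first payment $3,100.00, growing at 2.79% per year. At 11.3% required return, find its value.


Formula: PV = C / (r - g)
Spread: r - g = 0.113 - 0.0279 = 0.0851
Substituting: PV = $3,100.00 / 0.0851
PV = $36,427.73

$36,427.73


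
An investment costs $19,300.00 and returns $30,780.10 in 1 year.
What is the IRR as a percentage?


Formula: IRR = C1/C0 - 1
Substituting: IRR = $30,780.10 / $19,300.00 - 1
Ratio: 1.594824 - 1 = 0.594824
IRR = 59.4824%

59.4824%


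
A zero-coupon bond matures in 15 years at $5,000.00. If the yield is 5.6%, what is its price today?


Formula: Price = FV / (1 + r)^n
Substituting: Price = $5,000.00 / (1 + 0.056)^15
Discount factor: (1.056)^15 = 2.264429
Price = $5,000.00 / 2.264429 = $2,208.06

$2,208.06


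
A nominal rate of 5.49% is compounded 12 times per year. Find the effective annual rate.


Formula: EAR = (1 + r/m)^m - 1
Period rate: r/m = 0.0549 / 12 = 0.004575
Compounding: (1 + 0.004575)^12 = 1.056303
EAR = 1.056303 - 1 = 0.056303

0.056303


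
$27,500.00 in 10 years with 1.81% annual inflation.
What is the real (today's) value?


Formula: Real value = nominal / (1 + inflation)^years
Price level: (1 + 0.0181)^10 = 1.196477
Real value = $27,500.00 / 1.196477 = $22,984.14

$22,984.14


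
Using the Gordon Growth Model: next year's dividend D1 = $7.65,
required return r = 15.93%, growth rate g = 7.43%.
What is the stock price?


Formula: P = D1 / (r - g)
Spread: r - g = 0.1593 - 0.0743 = 0.085
Substituting: P = $7.65 / 0.085
P = $90.00

$90.00


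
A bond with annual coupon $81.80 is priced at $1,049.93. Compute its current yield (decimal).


Formula: Current yield = annual coupon / price
Substituting: CY = $81.80 / $1,049.93
CY = 0.07791

0.07791


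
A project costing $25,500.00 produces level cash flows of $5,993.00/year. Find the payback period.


Formula: Payback = investment / annual cash flow
Substituting: Payback = $25,500.00 / $5,993.00
Payback = 4.255 years

4.255 years


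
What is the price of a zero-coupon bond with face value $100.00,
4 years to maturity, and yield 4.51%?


Formula: Price = FV / (1 + r)^n
Substituting: Price = $100.00 / (1 + 0.0451)^4
Discount factor: (1.0451)^4 = 1.192975
Price = $100.00 / 1.192975 = $83.82

$83.82


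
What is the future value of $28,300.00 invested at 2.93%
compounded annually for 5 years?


Formula: FV = P * (1 + r)^n
Substituting: FV = $28,300.00 * (1 + 0.0293)^5
Growth factor: (1.0293)^5 = 1.15534
FV = $28,300.00 * 1.15534 = $32,696.13

$32,696.13


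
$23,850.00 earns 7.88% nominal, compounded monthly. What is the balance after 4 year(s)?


Formula: FV = P * (1 + r/m)^(m*t)
Period rate: r/m = 0.0788 / 12 = 0.006567
Total periods: m*t = 12 * 4 = 48
Growth factor: (1 + 0.006567)^48 = 1.369122
FV = $23,850.00 * 1.369122 = $32,653.56

$32,653.56
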